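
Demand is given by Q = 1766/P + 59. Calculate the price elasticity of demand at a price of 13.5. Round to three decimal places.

At P = 13.5, Q = 189.8148.
dQ/dP = −1766/P² = −9.69.
Point elasticity E = (dQ/dP)·(P/Q) = -9.69 × 13.5/189.8148 ≈ -0.689.
|E| < 1, so demand is inelastic at this price.

-0.689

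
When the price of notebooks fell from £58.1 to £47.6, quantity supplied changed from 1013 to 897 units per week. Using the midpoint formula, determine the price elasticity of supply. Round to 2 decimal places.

0.61

%ΔQ = (897 − 1013)/[(1013 + 897)/2] = -116/955 ≈ -0.1215.
%Δp = (47.6 − 58.1)/[(58.1 + 47.6)/2] = -10.5/52.85 ≈ -0.1987.
Arc elasticity E = %ΔQ/%Δp ≈ -0.1215/-0.1987 ≈ 0.61.
|E| < 1: supply is inelastic over this range.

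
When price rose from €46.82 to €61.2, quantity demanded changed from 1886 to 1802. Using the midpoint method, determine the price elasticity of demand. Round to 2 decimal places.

-0.17

%Δq = (1802 − 1886)/[(1886 + 1802)/2] = -84/1844 ≈ -0.0456.
%ΔP = (61.2 − 46.82)/[(46.82 + 61.2)/2] = 14.38/54.01 ≈ 0.2662.
Arc elasticity E = %Δq/%ΔP ≈ -0.0456/0.2662 ≈ -0.17.
|E| < 1: demand is inelastic over this range.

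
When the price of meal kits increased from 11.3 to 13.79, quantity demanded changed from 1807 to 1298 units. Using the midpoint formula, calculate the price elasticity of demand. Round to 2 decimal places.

%ΔQ = (1298 − 1807)/[(1807 + 1298)/2] = -509/1552.5 ≈ -0.3279.
%ΔP = (13.79 − 11.3)/[(11.3 + 13.79)/2] = 2.49/12.545 ≈ 0.1985.
Arc elasticity E = %ΔQ/%ΔP ≈ -0.3279/0.1985 ≈ -1.65.
|E| > 1: demand is elastic over this range.

-1.65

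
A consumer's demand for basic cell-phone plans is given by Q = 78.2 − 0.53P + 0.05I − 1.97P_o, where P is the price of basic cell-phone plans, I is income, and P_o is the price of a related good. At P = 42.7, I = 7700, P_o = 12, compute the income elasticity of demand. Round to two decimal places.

Substituting, Q = 78.2 − 0.53(42.7) + 0.05(7700) − 1.97(12) = 78.2 − 22.631 + 385 − 23.64 = 416.929.
∂Q/∂I = +0.05, so E_I = 0.05·(7700/416.929) ≈ 0.92.
E_I ∈ (0,1): normal good (necessity).

0.92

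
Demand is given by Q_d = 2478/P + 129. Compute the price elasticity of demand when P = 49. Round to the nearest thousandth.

-0.282

At P = 49, Q_d = 179.5714.
dQ_d/dP = −2478/P² = −1.0321.
Point elasticity E = (dQ_d/dP)·(P/Q_d) = -1.0321 × 49/179.5714 ≈ -0.282.
|E| < 1, so demand is inelastic at this price.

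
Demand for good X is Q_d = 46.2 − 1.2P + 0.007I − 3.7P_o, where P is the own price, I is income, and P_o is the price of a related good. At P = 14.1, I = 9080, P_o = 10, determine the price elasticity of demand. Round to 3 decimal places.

-0.303

At the given point, Q_d = 46.2 − 1.2(14.1) + 0.007(9080) − 3.7(10) = 46.2 − 16.92 + 63.56 − 37 = 55.84.
∂Q_d/∂P = −1.2, so E_p = (−1.2)·(14.1/55.84) ≈ -0.303.
|E_p| < 1: demand is inelastic.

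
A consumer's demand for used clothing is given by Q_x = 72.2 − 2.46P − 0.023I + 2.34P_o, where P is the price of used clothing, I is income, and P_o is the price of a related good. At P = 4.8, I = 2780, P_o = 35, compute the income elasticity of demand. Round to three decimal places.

First evaluate Q_x: 72.2 − 2.46(4.8) − 0.023(2780) + 2.34(35) = 72.2 − 11.808 − 63.94 + 81.9 = 78.352.
∂Q_x/∂I = −0.023, so E_I = -0.023·(2780/78.352) ≈ -0.816.
E_I < 0: inferior good.

-0.816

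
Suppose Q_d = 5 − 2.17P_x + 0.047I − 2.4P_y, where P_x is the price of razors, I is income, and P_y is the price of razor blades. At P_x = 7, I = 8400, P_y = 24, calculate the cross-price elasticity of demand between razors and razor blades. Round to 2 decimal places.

Evaluating quantity at (P_x, I, P_y) gives Q_d = 5 − 2.17(7) + 0.047(8400) − 2.4(24) = 5 − 15.19 + 394.8 − 57.6 = 327.01.
∂Q_d/∂P_y = −2.4, so E_xy = -2.4·(24/327.01) ≈ -0.18.
E_xy < 0: the goods are complements.

-0.18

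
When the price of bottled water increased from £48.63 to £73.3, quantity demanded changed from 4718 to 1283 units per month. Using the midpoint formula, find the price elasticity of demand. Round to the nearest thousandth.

-2.829

%ΔQ = (1283 − 4718)/[(4718 + 1283)/2] = -3435/3000.5 ≈ -1.1448.
%Δp = (73.3 − 48.63)/[(48.63 + 73.3)/2] = 24.67/60.965 ≈ 0.4047.
Arc elasticity E = %ΔQ/%Δp ≈ -1.1448/0.4047 ≈ -2.829.
|E| > 1: demand is elastic over this range.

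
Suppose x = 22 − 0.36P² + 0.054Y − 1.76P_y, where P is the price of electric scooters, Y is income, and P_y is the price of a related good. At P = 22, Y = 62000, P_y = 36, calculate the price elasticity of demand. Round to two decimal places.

Evaluating quantity at (P, Y, P_y) gives x = 22 − 0.36(22)² + 0.054(62000) − 1.76(36) = 22 − 174.24 + 3348 − 63.36 = 3132.4.
∂x/∂P = −2·0.36·P = -15.84, so E_p = -15.84·(22/3132.4) ≈ -0.11.
|E_p| < 1: demand is inelastic.

-0.11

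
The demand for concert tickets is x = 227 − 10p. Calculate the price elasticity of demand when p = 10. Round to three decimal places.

-0.787

At p = 10, x = 127.
dx/dp = −10.
Point elasticity E = (dx/dp)·(p/x) = -10 × 10/127 ≈ -0.787.
|E| < 1, so demand is inelastic at this price.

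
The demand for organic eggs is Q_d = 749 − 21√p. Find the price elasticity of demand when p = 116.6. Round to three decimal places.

At p = 116.6, Q_d = 522.2389.
dQ_d/dp = −21/(2√p) = −21/(2·10.7981).
Point elasticity E = (dQ_d/dp)·(p/Q_d) = -0.9724 × 116.6/522.2389 ≈ -0.217.
|E| < 1, so demand is inelastic at this price.

-0.217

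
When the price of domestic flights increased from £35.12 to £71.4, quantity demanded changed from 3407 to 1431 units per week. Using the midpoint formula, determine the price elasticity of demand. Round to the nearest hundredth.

-1.20

%ΔQ = (1431 − 3407)/[(3407 + 1431)/2] = -1976/2419 ≈ -0.8169.
%Δp = (71.4 − 35.12)/[(35.12 + 71.4)/2] = 36.28/53.26 ≈ 0.6812.
Arc elasticity E = %ΔQ/%Δp ≈ -0.8169/0.6812 ≈ -1.20.
|E| > 1: demand is elastic over this range.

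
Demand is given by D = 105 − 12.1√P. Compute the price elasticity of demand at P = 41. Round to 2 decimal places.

-1.41

At P = 41, D = 27.5222.
dD/dP = −12.1/(2√P) = −12.1/(2·6.4031).
Point elasticity E = (dD/dP)·(P/D) = -0.9449 × 41/27.5222 ≈ -1.41.
|E| > 1, so demand is elastic at this price.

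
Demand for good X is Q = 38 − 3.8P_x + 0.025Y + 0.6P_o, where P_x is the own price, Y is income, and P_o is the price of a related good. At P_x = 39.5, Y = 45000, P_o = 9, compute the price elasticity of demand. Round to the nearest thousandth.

Q = 38 − 3.8(39.5) + 0.025(45000) + 0.6(9) = 38 − 150.1 + 1125 + 5.4 = 1018.3.
∂Q/∂P_x = −3.8, so E_p = (−3.8)·(39.5/1018.3) ≈ -0.147.
|E_p| < 1: demand is inelastic.

-0.147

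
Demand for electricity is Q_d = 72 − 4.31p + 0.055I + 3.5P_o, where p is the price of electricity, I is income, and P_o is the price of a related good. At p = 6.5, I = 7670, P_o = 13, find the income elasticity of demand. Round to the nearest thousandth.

0.825

Evaluating quantity at (p, I, P_o) gives Q_d = 72 − 4.31(6.5) + 0.055(7670) + 3.5(13) = 72 − 28.015 + 421.85 + 45.5 = 511.335.
∂Q_d/∂I = +0.055, so E_I = 0.055·(7670/511.335) ≈ 0.825.
E_I ∈ (0,1): normal good (necessity).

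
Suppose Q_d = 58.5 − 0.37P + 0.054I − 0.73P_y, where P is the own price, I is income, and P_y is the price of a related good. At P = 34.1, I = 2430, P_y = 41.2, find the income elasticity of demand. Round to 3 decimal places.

0.892

At the given point, Q_d = 58.5 − 0.37(34.1) + 0.054(2430) − 0.73(41.2) = 58.5 − 12.617 + 131.22 − 30.076 = 147.027.
∂Q_d/∂I = +0.054, so E_I = 0.054·(2430/147.027) ≈ 0.892.
E_I ∈ (0,1): normal good (necessity).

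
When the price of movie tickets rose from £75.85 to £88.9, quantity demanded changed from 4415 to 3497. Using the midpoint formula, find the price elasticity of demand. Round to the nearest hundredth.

-1.46

%ΔQ = (3497 − 4415)/[(4415 + 3497)/2] = -918/3956 ≈ -0.2321.
%Δp = (88.9 − 75.85)/[(75.85 + 88.9)/2] = 13.05/82.375 ≈ 0.1584.
Arc elasticity E = %ΔQ/%Δp ≈ -0.2321/0.1584 ≈ -1.46.
|E| > 1: demand is elastic over this range.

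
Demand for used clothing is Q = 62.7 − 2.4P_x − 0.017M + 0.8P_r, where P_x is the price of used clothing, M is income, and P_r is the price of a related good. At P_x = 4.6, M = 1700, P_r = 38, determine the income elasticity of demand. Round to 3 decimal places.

Substituting, Q = 62.7 − 2.4(4.6) − 0.017(1700) + 0.8(38) = 62.7 − 11.04 − 28.9 + 30.4 = 53.16.
∂Q/∂M = −0.017, so E_I = -0.017·(1700/53.16) ≈ -0.544.
E_I < 0: inferior good.

-0.544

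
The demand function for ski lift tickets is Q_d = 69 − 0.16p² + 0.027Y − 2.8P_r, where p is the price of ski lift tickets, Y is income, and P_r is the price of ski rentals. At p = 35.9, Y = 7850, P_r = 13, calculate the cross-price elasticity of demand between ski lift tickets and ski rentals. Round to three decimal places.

Evaluating quantity at (p, Y, P_r) gives Q_d = 69 − 0.16(35.9)² + 0.027(7850) − 2.8(13) = 69 − 206.2096 + 211.95 − 36.4 = 38.3404.
∂Q_d/∂P_r = −2.8, so E_xy = -2.8·(13/38.3404) ≈ -0.949.
E_xy < 0: the goods are complements.

-0.949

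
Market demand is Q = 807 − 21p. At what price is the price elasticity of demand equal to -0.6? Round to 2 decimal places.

Set −bp/(a − bp) = −0.6 ⇒ bp = 0.6(a − bp) ⇒ bp(1+0.6) = 0.6·a.
p = 0.6·807/(21·1.6) ≈ 14.41.

14.41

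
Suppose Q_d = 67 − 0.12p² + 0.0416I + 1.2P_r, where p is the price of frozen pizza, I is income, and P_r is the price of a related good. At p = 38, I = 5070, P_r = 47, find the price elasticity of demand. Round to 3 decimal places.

-2.152

At the given point, Q_d = 67 − 0.12(38)² + 0.0416(5070) + 1.2(47) = 67 − 173.28 + 210.912 + 56.4 = 161.032.
∂Q_d/∂p = −2·0.12·p = -9.12, so E_p = -9.12·(38/161.032) ≈ -2.152.
|E_p| > 1: demand is elastic.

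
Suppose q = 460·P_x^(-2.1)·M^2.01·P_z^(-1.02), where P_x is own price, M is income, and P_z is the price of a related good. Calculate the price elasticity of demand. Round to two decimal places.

For a Cobb–Douglas (constant-elasticity) form q = A·P_x^α·…, the elasticity with respect to P_x equals the exponent α at every point.
Here the exponent on P_x is -2.1, so the price elasticity of demand is -2.10.

-2.10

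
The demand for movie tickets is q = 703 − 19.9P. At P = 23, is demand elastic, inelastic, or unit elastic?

At P = 23, q = 245.3.
dq/dP = −19.9.
Point elasticity E = (dq/dP)·(P/q) = -19.9 × 23/245.3 ≈ -1.866.
|E| ≈ 1.866 > 1, so demand is elastic.

elastic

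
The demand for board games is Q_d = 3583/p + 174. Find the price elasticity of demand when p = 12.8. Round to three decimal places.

-0.617

At p = 12.8, Q_d = 453.9219.
dQ_d/dp = −3583/p² = −21.8689.
Point elasticity E = (dQ_d/dp)·(p/Q_d) = -21.8689 × 12.8/453.9219 ≈ -0.617.
|E| < 1, so demand is inelastic at this price.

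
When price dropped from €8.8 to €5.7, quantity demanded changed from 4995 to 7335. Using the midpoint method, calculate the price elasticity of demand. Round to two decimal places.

-0.89

%ΔQ = (7335 − 4995)/[(4995 + 7335)/2] = 2340/6165 ≈ 0.3796.
%Δp = (5.7 − 8.8)/[(8.8 + 5.7)/2] = -3.1/7.25 ≈ -0.4276.
Arc elasticity E = %ΔQ/%Δp ≈ 0.3796/-0.4276 ≈ -0.89.
|E| < 1: demand is inelastic over this range.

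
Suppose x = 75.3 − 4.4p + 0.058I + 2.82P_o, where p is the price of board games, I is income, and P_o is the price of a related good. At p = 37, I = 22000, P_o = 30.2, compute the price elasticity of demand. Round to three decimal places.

-0.128

Evaluating quantity at (p, I, P_o) gives x = 75.3 − 4.4(37) + 0.058(22000) + 2.82(30.2) = 75.3 − 162.8 + 1276 + 85.164 = 1273.664.
∂x/∂p = −4.4, so E_p = (−4.4)·(37/1273.664) ≈ -0.128.
|E_p| < 1: demand is inelastic.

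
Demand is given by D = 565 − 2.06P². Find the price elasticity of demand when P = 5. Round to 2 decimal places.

At P = 5, D = 513.5.
dD/dP = −2·2.06·P = −20.6.
Point elasticity E = (dD/dP)·(P/D) = -20.6 × 5/513.5 ≈ -0.20.
|E| < 1, so demand is inelastic at this price.

-0.20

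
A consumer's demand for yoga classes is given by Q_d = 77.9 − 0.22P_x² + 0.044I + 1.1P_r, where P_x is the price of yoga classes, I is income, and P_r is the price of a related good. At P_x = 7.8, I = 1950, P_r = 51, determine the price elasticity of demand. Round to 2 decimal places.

At the given point, Q_d = 77.9 − 0.22(7.8)² + 0.044(1950) + 1.1(51) = 77.9 − 13.3848 + 85.8 + 56.1 = 206.4152.
∂Q_d/∂P_x = −2·0.22·P_x = -3.432, so E_p = -3.432·(7.8/206.4152) ≈ -0.13.
|E_p| < 1: demand is inelastic.

-0.13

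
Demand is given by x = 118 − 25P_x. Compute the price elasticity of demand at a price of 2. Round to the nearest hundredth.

At P_x = 2, x = 68.
dx/dP_x = −25.
Point elasticity E = (dx/dP_x)·(P_x/x) = -25 × 2/68 ≈ -0.74.
|E| < 1, so demand is inelastic at this price.

-0.74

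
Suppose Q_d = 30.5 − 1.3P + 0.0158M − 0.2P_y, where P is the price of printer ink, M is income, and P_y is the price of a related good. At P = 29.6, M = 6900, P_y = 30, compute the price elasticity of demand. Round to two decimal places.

Substituting, Q_d = 30.5 − 1.3(29.6) + 0.0158(6900) − 0.2(30) = 30.5 − 38.48 + 109.02 − 6 = 95.04.
∂Q_d/∂P = −1.3, so E_p = (−1.3)·(29.6/95.04) ≈ -0.40.
|E_p| < 1: demand is inelastic.

-0.40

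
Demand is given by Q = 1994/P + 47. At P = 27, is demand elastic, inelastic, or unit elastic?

inelastic

At P = 27, Q = 120.8519.
dQ/dP = −1994/P² = −2.7353.
Point elasticity E = (dQ/dP)·(P/Q) = -2.7353 × 27/120.8519 ≈ -0.611.
|E| ≈ 0.611 < 1, so demand is inelastic.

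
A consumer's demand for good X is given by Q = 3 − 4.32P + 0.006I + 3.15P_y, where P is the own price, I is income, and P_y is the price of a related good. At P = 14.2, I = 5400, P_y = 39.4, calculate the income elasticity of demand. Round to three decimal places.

Substituting, Q = 3 − 4.32(14.2) + 0.006(5400) + 3.15(39.4) = 3 − 61.344 + 32.4 + 124.11 = 98.166.
∂Q/∂I = +0.006, so E_I = 0.006·(5400/98.166) ≈ 0.330.
E_I ∈ (0,1): normal good (necessity).

0.330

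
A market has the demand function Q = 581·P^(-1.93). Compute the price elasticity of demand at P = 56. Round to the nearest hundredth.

-1.93

For a Cobb–Douglas (constant-elasticity) form Q = A·P^α·…, the elasticity with respect to P equals the exponent α at every point.
Here the exponent on P is -1.93, so the price elasticity of demand is -1.93.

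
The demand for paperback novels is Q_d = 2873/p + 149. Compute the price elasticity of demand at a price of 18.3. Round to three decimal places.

-0.513

At p = 18.3, Q_d = 305.9945.
dQ_d/dp = −2873/p² = −8.5789.
Point elasticity E = (dQ_d/dp)·(p/Q_d) = -8.5789 × 18.3/305.9945 ≈ -0.513.
|E| < 1, so demand is inelastic at this price.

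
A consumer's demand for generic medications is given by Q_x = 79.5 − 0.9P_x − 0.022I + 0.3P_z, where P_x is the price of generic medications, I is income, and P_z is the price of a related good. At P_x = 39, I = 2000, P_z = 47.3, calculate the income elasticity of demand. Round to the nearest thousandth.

Q_x = 79.5 − 0.9(39) − 0.022(2000) + 0.3(47.3) = 79.5 − 35.1 − 44 + 14.19 = 14.59.
∂Q_x/∂I = −0.022, so E_I = -0.022·(2000/14.59) ≈ -3.016.
E_I < 0: inferior good.

-3.016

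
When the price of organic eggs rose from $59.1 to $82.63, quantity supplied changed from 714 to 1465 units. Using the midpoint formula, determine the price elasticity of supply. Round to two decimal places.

%ΔQ = (1465 − 714)/[(714 + 1465)/2] = 751/1089.5 ≈ 0.6893.
%Δp = (82.63 − 59.1)/[(59.1 + 82.63)/2] = 23.53/70.865 ≈ 0.3320.
Arc elasticity E = %ΔQ/%Δp ≈ 0.6893/0.3320 ≈ 2.08.
|E| > 1: supply is elastic over this range.

2.08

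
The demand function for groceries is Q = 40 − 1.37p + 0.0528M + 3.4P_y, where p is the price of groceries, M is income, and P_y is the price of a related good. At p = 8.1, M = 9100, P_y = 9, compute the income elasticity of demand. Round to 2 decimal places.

0.89

First evaluate Q: 40 − 1.37(8.1) + 0.0528(9100) + 3.4(9) = 40 − 11.097 + 480.48 + 30.6 = 539.983.
∂Q/∂M = +0.0528, so E_I = 0.0528·(9100/539.983) ≈ 0.89.
E_I ∈ (0,1): normal good (necessity).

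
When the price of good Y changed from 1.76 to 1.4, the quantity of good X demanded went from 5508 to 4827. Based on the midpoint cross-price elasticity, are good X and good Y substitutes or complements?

%ΔQ_x = (4827 − 5508)/[(5508+4827)/2] = -681/5167.5 ≈ -0.1318.
%ΔP_y = (1.4 − 1.76)/[(1.76+1.4)/2] ≈ -0.2278.
E_xy = -0.1318/-0.2278 ≈ 0.578.
E_xy > 0, so the goods are substitutes.

substitutes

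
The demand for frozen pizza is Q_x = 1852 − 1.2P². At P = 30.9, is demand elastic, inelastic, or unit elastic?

elastic

At P = 30.9, Q_x = 706.228.
dQ_x/dP = −2·1.2·P = −74.16.
Point elasticity E = (dQ_x/dP)·(P/Q_x) = -74.16 × 30.9/706.228 ≈ -3.245.
|E| ≈ 3.245 > 1, so demand is elastic.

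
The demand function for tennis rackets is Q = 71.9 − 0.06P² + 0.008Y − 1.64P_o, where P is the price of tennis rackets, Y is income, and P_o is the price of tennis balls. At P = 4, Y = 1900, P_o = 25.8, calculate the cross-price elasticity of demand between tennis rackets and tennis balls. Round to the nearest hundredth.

First evaluate Q: 71.9 − 0.06(4)² + 0.008(1900) − 1.64(25.8) = 71.9 − 0.96 + 15.2 − 42.312 = 43.828.
∂Q/∂P_o = −1.64, so E_xy = -1.64·(25.8/43.828) ≈ -0.97.
E_xy < 0: the goods are complements.

-0.97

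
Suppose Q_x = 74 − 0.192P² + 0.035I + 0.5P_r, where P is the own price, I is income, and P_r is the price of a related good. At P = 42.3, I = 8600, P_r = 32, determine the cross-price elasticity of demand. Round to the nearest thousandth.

At the given point, Q_x = 74 − 0.192(42.3)² + 0.035(8600) + 0.5(32) = 74 − 343.5437 + 301 + 16 = 47.4563.
∂Q_x/∂P_r = +0.5, so E_xy = 0.5·(32/47.4563) ≈ 0.337.
E_xy > 0: the goods are substitutes.

0.337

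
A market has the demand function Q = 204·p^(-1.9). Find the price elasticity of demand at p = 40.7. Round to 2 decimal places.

For a Cobb–Douglas (constant-elasticity) form Q = A·p^α·…, the elasticity with respect to p equals the exponent α at every point.
Here the exponent on p is -1.9, so the price elasticity of demand is -1.90.

-1.90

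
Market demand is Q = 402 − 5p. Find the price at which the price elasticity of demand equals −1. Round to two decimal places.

For linear demand Q = a − bp, E = −bp/(a − bp). |E| = 1 ⇒ bp = a − bp ⇒ p = a/(2b).
p = 402/(2·5) = 40.20.

40.20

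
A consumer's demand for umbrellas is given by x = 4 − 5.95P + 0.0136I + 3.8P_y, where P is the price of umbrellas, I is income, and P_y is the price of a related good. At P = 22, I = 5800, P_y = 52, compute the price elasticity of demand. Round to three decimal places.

-0.875

Evaluating quantity at (P, I, P_y) gives x = 4 − 5.95(22) + 0.0136(5800) + 3.8(52) = 4 − 130.9 + 78.88 + 197.6 = 149.58.
∂x/∂P = −5.95, so E_p = (−5.95)·(22/149.58) ≈ -0.875.
|E_p| < 1: demand is inelastic.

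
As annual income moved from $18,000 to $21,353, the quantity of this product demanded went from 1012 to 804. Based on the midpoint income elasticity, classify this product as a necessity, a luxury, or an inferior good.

inferior

%ΔQ = (804 − 1012)/[(1012+804)/2] = -208/908 ≈ -0.2291.
%ΔI = (21,353 − 18,000)/[(18,000+21,353)/2] = 3353/19676.5 ≈ 0.1704.
E_I = %ΔQ/%ΔI ≈ -1.344.
E_I < 0: inferior good.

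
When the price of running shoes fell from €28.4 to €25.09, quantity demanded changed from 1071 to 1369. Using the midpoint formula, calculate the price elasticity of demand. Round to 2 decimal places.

-1.97

%ΔQ = (1369 − 1071)/[(1071 + 1369)/2] = 298/1220 ≈ 0.2443.
%ΔP = (25.09 − 28.4)/[(28.4 + 25.09)/2] = -3.31/26.745 ≈ -0.1238.
Arc elasticity E = %ΔQ/%ΔP ≈ 0.2443/-0.1238 ≈ -1.97.
|E| > 1: demand is elastic over this range.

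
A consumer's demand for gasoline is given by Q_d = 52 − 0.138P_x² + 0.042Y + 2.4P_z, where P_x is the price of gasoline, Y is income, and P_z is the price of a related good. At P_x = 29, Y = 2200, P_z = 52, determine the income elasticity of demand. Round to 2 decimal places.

0.60

Substituting, Q_d = 52 − 0.138(29)² + 0.042(2200) + 2.4(52) = 52 − 116.058 + 92.4 + 124.8 = 153.142.
∂Q_d/∂Y = +0.042, so E_I = 0.042·(2200/153.142) ≈ 0.60.
E_I ∈ (0,1): normal good (necessity).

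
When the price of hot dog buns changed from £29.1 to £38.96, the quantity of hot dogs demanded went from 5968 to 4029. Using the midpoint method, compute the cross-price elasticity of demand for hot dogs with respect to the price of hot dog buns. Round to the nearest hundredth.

%ΔQ_x = (4029 − 5968)/[(5968+4029)/2] = -1939/4998.5 ≈ -0.3879.
%ΔP_y = (38.96 − 29.1)/[(29.1+38.96)/2] ≈ 0.2897.
E_xy = -0.3879/0.2897 ≈ -1.34.
E_xy < 0, so hot dogs and hot dog buns are complements.

-1.34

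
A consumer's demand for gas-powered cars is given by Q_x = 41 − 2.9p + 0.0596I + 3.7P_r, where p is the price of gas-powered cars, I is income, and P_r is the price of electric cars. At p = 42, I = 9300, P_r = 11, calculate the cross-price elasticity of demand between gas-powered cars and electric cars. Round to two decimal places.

0.08

Evaluating quantity at (p, I, P_r) gives Q_x = 41 − 2.9(42) + 0.0596(9300) + 3.7(11) = 41 − 121.8 + 554.28 + 40.7 = 514.18.
∂Q_x/∂P_r = +3.7, so E_xy = 3.7·(11/514.18) ≈ 0.08.
E_xy > 0: the goods are substitutes.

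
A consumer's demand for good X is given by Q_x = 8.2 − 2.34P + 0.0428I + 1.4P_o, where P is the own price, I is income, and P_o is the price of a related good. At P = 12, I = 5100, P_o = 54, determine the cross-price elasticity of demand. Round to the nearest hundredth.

0.28

Evaluating quantity at (P, I, P_o) gives Q_x = 8.2 − 2.34(12) + 0.0428(5100) + 1.4(54) = 8.2 − 28.08 + 218.28 + 75.6 = 274.
∂Q_x/∂P_o = +1.4, so E_xy = 1.4·(54/274) ≈ 0.28.
E_xy > 0: the goods are substitutes.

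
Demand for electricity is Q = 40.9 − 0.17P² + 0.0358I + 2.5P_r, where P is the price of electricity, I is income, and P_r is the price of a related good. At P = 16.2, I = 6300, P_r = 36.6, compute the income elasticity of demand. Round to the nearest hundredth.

First evaluate Q: 40.9 − 0.17(16.2)² + 0.0358(6300) + 2.5(36.6) = 40.9 − 44.6148 + 225.54 + 91.5 = 313.3252.
∂Q/∂I = +0.0358, so E_I = 0.0358·(6300/313.3252) ≈ 0.72.
E_I ∈ (0,1): normal good (necessity).

0.72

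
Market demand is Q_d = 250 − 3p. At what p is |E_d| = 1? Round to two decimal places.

For linear demand Q_d = a − bp, E = −bp/(a − bp). |E| = 1 ⇒ bp = a − bp ⇒ p = a/(2b).
p = 250/(2·3) ≈ 41.67.

41.67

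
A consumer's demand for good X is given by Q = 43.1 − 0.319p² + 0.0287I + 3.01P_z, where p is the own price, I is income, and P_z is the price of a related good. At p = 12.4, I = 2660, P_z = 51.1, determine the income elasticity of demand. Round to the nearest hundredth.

0.34

Q = 43.1 − 0.319(12.4)² + 0.0287(2660) + 3.01(51.1) = 43.1 − 49.0494 + 76.342 + 153.811 = 224.2036.
∂Q/∂I = +0.0287, so E_I = 0.0287·(2660/224.2036) ≈ 0.34.
E_I ∈ (0,1): normal good (necessity).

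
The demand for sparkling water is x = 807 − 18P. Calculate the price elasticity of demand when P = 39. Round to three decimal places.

-6.686

At P = 39, x = 105.
dx/dP = −18.
Point elasticity E = (dx/dP)·(P/x) = -18 × 39/105 ≈ -6.686.
|E| > 1, so demand is elastic at this price.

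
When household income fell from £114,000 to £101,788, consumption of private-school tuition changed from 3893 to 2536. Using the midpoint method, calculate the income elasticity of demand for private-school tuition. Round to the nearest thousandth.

%ΔQ = (2536 − 3893)/[(3893+2536)/2] = -1357/3214.5 ≈ -0.4221.
%ΔI = (101,788 − 114,000)/[(114,000+101,788)/2] = -12212/107894 ≈ -0.1132.
E_I = %ΔQ/%ΔI ≈ 3.730.
E_I > 1: normal good (luxury).

3.730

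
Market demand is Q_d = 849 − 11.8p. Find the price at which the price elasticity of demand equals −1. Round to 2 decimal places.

35.97

For linear demand Q_d = a − bp, E = −bp/(a − bp). |E| = 1 ⇒ bp = a − bp ⇒ p = a/(2b).
p = 849/(2·11.8) ≈ 35.97.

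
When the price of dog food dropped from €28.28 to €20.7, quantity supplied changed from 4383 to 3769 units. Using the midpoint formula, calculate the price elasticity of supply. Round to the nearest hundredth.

0.49

%ΔQ = (3769 − 4383)/[(4383 + 3769)/2] = -614/4076 ≈ -0.1506.
%ΔP = (20.7 − 28.28)/[(28.28 + 20.7)/2] = -7.58/24.49 ≈ -0.3095.
Arc elasticity E = %ΔQ/%ΔP ≈ -0.1506/-0.3095 ≈ 0.49.
|E| < 1: supply is inelastic over this range.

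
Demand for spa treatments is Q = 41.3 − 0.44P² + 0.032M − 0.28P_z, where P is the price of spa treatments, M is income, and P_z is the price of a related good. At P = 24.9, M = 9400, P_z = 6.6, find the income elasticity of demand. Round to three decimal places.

First evaluate Q: 41.3 − 0.44(24.9)² + 0.032(9400) − 0.28(6.6) = 41.3 − 272.8044 + 300.8 − 1.848 = 67.4476.
∂Q/∂M = +0.032, so E_I = 0.032·(9400/67.4476) ≈ 4.460.
E_I > 1: normal good (luxury).

4.460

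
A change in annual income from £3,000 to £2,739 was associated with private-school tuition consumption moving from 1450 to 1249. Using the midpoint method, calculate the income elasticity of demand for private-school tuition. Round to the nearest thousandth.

1.638

%ΔQ = (1249 − 1450)/[(1450+1249)/2] = -201/1349.5 ≈ -0.1489.
%ΔI = (2,739 − 3,000)/[(3,000+2,739)/2] = -261/2869.5 ≈ -0.0910.
E_I = %ΔQ/%ΔI ≈ 1.638.
E_I > 1: normal good (luxury).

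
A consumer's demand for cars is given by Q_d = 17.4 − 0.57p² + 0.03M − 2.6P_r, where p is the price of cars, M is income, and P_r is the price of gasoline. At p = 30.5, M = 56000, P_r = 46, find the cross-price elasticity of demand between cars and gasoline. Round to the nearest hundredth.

-0.11

Evaluating quantity at (p, M, P_r) gives Q_d = 17.4 − 0.57(30.5)² + 0.03(56000) − 2.6(46) = 17.4 − 530.2425 + 1680 − 119.6 = 1047.5575.
∂Q_d/∂P_r = −2.6, so E_xy = -2.6·(46/1047.5575) ≈ -0.11.
E_xy < 0: the goods are complements.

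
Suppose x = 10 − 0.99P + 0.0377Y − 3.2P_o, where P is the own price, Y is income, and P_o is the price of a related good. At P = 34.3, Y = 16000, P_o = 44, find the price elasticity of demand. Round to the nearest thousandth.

Substituting, x = 10 − 0.99(34.3) + 0.0377(16000) − 3.2(44) = 10 − 33.957 + 603.2 − 140.8 = 438.443.
∂x/∂P = −0.99, so E_p = (−0.99)·(34.3/438.443) ≈ -0.077.
|E_p| < 1: demand is inelastic.

-0.077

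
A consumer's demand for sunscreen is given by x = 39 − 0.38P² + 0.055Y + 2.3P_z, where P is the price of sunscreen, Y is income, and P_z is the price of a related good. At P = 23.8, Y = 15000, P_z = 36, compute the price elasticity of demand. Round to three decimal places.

First evaluate x: 39 − 0.38(23.8)² + 0.055(15000) + 2.3(36) = 39 − 215.2472 + 825 + 82.8 = 731.5528.
∂x/∂P = −2·0.38·P = -18.088, so E_p = -18.088·(23.8/731.5528) ≈ -0.588.
|E_p| < 1: demand is inelastic.

-0.588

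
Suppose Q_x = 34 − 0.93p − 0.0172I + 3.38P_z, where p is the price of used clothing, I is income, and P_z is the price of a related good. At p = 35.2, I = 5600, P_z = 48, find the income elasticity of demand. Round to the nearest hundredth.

-1.43

At the given point, Q_x = 34 − 0.93(35.2) − 0.0172(5600) + 3.38(48) = 34 − 32.736 − 96.32 + 162.24 = 67.184.
∂Q_x/∂I = −0.0172, so E_I = -0.0172·(5600/67.184) ≈ -1.43.
E_I < 0: inferior good.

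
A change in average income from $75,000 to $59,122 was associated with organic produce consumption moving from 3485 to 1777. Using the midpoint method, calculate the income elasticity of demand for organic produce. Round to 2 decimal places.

%ΔQ = (1777 − 3485)/[(3485+1777)/2] = -1708/2631 ≈ -0.6492.
%ΔI = (59,122 − 75,000)/[(75,000+59,122)/2] = -15878/67061 ≈ -0.2368.
E_I = %ΔQ/%ΔI ≈ 2.74.
E_I > 1: normal good (luxury).

2.74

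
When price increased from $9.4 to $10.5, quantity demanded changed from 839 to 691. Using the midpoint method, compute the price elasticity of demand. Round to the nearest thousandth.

%Δq = (691 − 839)/[(839 + 691)/2] = -148/765 ≈ -0.1935.
%Δp = (10.5 − 9.4)/[(9.4 + 10.5)/2] = 1.1/9.95 ≈ 0.1106.
Arc elasticity E = %Δq/%Δp ≈ -0.1935/0.1106 ≈ -1.750.
|E| > 1: demand is elastic over this range.

-1.750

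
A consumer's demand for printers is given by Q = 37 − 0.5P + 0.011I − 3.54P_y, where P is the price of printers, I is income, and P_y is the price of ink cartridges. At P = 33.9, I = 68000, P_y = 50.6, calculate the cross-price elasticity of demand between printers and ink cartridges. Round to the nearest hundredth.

-0.30

Q = 37 − 0.5(33.9) + 0.011(68000) − 3.54(50.6) = 37 − 16.95 + 748 − 179.124 = 588.926.
∂Q/∂P_y = −3.54, so E_xy = -3.54·(50.6/588.926) ≈ -0.30.
E_xy < 0: the goods are complements.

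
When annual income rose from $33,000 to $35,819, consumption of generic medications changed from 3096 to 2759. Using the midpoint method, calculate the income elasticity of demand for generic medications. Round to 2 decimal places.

-1.41

%ΔQ = (2759 − 3096)/[(3096+2759)/2] = -337/2927.5 ≈ -0.1151.
%ΔI = (35,819 − 33,000)/[(33,000+35,819)/2] = 2819/34409.5 ≈ 0.0819.
E_I = %ΔQ/%ΔI ≈ -1.41.
E_I < 0: inferior good.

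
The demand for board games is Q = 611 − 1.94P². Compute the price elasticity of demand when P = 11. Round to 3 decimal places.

-1.248

At P = 11, Q = 376.26.
dQ/dP = −2·1.94·P = −42.68.
Point elasticity E = (dQ/dP)·(P/Q) = -42.68 × 11/376.26 ≈ -1.248.
|E| > 1, so demand is elastic at this price.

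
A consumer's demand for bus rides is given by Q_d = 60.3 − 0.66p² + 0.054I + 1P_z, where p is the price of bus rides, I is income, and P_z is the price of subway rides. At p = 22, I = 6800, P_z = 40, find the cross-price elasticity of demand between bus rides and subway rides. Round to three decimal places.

0.270

First evaluate Q_d: 60.3 − 0.66(22)² + 0.054(6800) + 1(40) = 60.3 − 319.44 + 367.2 + 40 = 148.06.
∂Q_d/∂P_z = +1, so E_xy = 1·(40/148.06) ≈ 0.270.
E_xy > 0: the goods are substitutes.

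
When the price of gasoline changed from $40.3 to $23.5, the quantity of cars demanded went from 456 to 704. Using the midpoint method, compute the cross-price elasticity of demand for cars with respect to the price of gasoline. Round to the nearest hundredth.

%ΔQ_x = (704 − 456)/[(456+704)/2] = 248/580 ≈ 0.4276.
%ΔP_y = (23.5 − 40.3)/[(40.3+23.5)/2] ≈ -0.5266.
E_xy = 0.4276/-0.5266 ≈ -0.81.
E_xy < 0, so cars and gasoline are complements.

-0.81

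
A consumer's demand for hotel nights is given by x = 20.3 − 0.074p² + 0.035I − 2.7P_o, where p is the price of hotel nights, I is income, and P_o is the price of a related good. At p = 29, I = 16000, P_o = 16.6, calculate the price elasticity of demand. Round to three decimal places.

-0.263

First evaluate x: 20.3 − 0.074(29)² + 0.035(16000) − 2.7(16.6) = 20.3 − 62.234 + 560 − 44.82 = 473.246.
∂x/∂p = −2·0.074·p = -4.292, so E_p = -4.292·(29/473.246) ≈ -0.263.
|E_p| < 1: demand is inelastic.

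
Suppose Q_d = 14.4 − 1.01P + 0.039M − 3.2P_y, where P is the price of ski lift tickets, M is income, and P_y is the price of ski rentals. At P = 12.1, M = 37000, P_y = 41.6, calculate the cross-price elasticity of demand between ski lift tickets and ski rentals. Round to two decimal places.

-0.10

At the given point, Q_d = 14.4 − 1.01(12.1) + 0.039(37000) − 3.2(41.6) = 14.4 − 12.221 + 1443 − 133.12 = 1312.059.
∂Q_d/∂P_y = −3.2, so E_xy = -3.2·(41.6/1312.059) ≈ -0.10.
E_xy < 0: the goods are complements.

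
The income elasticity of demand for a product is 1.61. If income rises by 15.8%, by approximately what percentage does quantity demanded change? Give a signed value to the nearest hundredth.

%ΔQ ≈ E × %ΔI = (1.61) × (15.8%) ≈ 25.44%.

25.44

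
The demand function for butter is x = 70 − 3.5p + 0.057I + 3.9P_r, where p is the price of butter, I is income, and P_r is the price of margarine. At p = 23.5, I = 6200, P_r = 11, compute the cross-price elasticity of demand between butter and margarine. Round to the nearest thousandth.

First evaluate x: 70 − 3.5(23.5) + 0.057(6200) + 3.9(11) = 70 − 82.25 + 353.4 + 42.9 = 384.05.
∂x/∂P_r = +3.9, so E_xy = 3.9·(11/384.05) ≈ 0.112.
E_xy > 0: the goods are substitutes.

0.112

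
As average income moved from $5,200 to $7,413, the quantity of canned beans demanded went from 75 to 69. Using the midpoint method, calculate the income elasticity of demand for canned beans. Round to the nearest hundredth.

%ΔQ = (69 − 75)/[(75+69)/2] = -6/72 ≈ -0.0833.
%ΔY = (7,413 − 5,200)/[(5,200+7,413)/2] = 2213/6306.5 ≈ 0.3509.
E_I = %ΔQ/%ΔY ≈ -0.24.
E_I < 0: inferior good.

-0.24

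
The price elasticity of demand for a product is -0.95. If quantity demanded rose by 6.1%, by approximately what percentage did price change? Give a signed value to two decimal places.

-6.42

%ΔQ ≈ E × %ΔP ⇒ %ΔP = %ΔQ / E = (6.1%)/(-0.95) ≈ -6.42%.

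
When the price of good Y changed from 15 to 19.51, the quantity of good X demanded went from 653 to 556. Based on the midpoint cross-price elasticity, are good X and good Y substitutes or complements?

%ΔQ_x = (556 − 653)/[(653+556)/2] = -97/604.5 ≈ -0.1605.
%ΔP_y = (19.51 − 15)/[(15+19.51)/2] ≈ 0.2614.
E_xy = -0.1605/0.2614 ≈ -0.614.
E_xy < 0, so the goods are complements.

complements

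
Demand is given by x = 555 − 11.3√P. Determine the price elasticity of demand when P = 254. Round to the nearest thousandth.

-0.240

At P = 254, x = 374.9076.
dx/dP = −11.3/(2√P) = −11.3/(2·15.9374).
Point elasticity E = (dx/dP)·(P/x) = -0.3545 × 254/374.9076 ≈ -0.240.
|E| < 1, so demand is inelastic at this price.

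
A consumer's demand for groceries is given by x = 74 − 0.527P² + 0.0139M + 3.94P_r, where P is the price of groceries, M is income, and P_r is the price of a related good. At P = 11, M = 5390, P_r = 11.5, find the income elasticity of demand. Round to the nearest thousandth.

Substituting, x = 74 − 0.527(11)² + 0.0139(5390) + 3.94(11.5) = 74 − 63.767 + 74.921 + 45.31 = 130.464.
∂x/∂M = +0.0139, so E_I = 0.0139·(5390/130.464) ≈ 0.574.
E_I ∈ (0,1): normal good (necessity).

0.574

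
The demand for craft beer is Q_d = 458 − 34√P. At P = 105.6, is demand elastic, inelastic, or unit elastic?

elastic

At P = 105.6, Q_d = 108.6097.
dQ_d/dP = −34/(2√P) = −34/(2·10.2762).
Point elasticity E = (dQ_d/dP)·(P/Q_d) = -1.6543 × 105.6/108.6097 ≈ -1.608.
|E| ≈ 1.608 > 1, so demand is elastic.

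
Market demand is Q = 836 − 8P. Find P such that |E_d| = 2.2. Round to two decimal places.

71.84

Set −bP/(a − bP) = −2.2 ⇒ bP = 2.2(a − bP) ⇒ bP(1+2.2) = 2.2·a.
P = 2.2·836/(8·3.2) ≈ 71.84.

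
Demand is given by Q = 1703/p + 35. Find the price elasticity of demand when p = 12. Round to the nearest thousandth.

-0.802

At p = 12, Q = 176.9167.
dQ/dp = −1703/p² = −11.8264.
Point elasticity E = (dQ/dp)·(p/Q) = -11.8264 × 12/176.9167 ≈ -0.802.
|E| < 1, so demand is inelastic at this price.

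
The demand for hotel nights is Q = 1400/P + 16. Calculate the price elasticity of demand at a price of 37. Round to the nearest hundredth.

-0.70

At P = 37, Q = 53.8378.
dQ/dP = −1400/P² = −1.0226.
Point elasticity E = (dQ/dP)·(P/Q) = -1.0226 × 37/53.8378 ≈ -0.70.
|E| < 1, so demand is inelastic at this price.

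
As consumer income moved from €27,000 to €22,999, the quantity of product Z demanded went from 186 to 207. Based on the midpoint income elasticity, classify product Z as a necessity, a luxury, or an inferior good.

%ΔQ = (207 − 186)/[(186+207)/2] = 21/196.5 ≈ 0.1069.
%ΔI = (22,999 − 27,000)/[(27,000+22,999)/2] = -4001/24999.5 ≈ -0.1600.
E_I = %ΔQ/%ΔI ≈ -0.668.
E_I < 0: inferior good.

inferior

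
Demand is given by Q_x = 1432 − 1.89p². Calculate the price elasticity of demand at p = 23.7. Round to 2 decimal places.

-5.73

At p = 23.7, Q_x = 370.4059.
dQ_x/dp = −2·1.89·p = −89.586.
Point elasticity E = (dQ_x/dp)·(p/Q_x) = -89.586 × 23.7/370.4059 ≈ -5.73.
|E| > 1, so demand is elastic at this price.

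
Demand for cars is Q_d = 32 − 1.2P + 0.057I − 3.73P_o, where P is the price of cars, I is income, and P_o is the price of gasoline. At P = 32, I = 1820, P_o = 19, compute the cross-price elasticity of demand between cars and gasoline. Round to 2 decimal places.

Substituting, Q_d = 32 − 1.2(32) + 0.057(1820) − 3.73(19) = 32 − 38.4 + 103.74 − 70.87 = 26.47.
∂Q_d/∂P_o = −3.73, so E_xy = -3.73·(19/26.47) ≈ -2.68.
E_xy < 0: the goods are complements.

-2.68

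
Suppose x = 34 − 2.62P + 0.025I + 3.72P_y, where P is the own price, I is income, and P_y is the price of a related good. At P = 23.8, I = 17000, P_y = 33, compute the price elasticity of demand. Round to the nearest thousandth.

At the given point, x = 34 − 2.62(23.8) + 0.025(17000) + 3.72(33) = 34 − 62.356 + 425 + 122.76 = 519.404.
∂x/∂P = −2.62, so E_p = (−2.62)·(23.8/519.404) ≈ -0.120.
|E_p| < 1: demand is inelastic.

-0.120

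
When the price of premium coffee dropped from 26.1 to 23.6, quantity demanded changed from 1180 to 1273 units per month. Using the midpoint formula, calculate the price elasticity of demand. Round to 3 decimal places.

-0.754

%Δq = (1273 − 1180)/[(1180 + 1273)/2] = 93/1226.5 ≈ 0.0758.
%Δp = (23.6 − 26.1)/[(26.1 + 23.6)/2] = -2.5/24.85 ≈ -0.1006.
Arc elasticity E = %Δq/%Δp ≈ 0.0758/-0.1006 ≈ -0.754.
|E| < 1: demand is inelastic over this range.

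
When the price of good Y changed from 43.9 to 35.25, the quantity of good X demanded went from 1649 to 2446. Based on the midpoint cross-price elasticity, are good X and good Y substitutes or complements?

complements

%ΔQ_x = (2446 − 1649)/[(1649+2446)/2] = 797/2047.5 ≈ 0.3893.
%ΔP_y = (35.25 − 43.9)/[(43.9+35.25)/2] ≈ -0.2186.
E_xy = 0.3893/-0.2186 ≈ -1.781.
E_xy < 0, so the goods are complements.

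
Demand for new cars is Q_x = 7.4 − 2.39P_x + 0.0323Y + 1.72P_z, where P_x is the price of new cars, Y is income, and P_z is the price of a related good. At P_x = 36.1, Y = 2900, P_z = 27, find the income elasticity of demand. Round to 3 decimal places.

Q_x = 7.4 − 2.39(36.1) + 0.0323(2900) + 1.72(27) = 7.4 − 86.279 + 93.67 + 46.44 = 61.231.
∂Q_x/∂Y = +0.0323, so E_I = 0.0323·(2900/61.231) ≈ 1.530.
E_I > 1: normal good (luxury).

1.530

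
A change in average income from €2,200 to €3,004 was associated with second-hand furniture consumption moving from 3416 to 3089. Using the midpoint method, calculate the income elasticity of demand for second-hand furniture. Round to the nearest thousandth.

-0.325

%ΔQ = (3089 − 3416)/[(3416+3089)/2] = -327/3252.5 ≈ -0.1005.
%ΔY = (3,004 − 2,200)/[(2,200+3,004)/2] = 804/2602 ≈ 0.3090.
E_I = %ΔQ/%ΔY ≈ -0.325.
E_I < 0: inferior good.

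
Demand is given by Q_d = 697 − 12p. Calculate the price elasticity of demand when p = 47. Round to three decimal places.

At p = 47, Q_d = 133.
dQ_d/dp = −12.
Point elasticity E = (dQ_d/dp)·(p/Q_d) = -12 × 47/133 ≈ -4.241.
|E| > 1, so demand is elastic at this price.

-4.241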